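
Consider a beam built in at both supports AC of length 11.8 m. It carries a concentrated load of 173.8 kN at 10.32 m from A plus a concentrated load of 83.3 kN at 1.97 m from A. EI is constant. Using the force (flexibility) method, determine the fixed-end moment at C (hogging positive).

Take the two fixed-end moments M_A, M_C as redundants; the released structure is the simple span AC.
Simple-span end rotations at A and C under the given loads:
  at A: point load 173.8 at a = 10.32: Pab(L + b)/(6LEI) = 497.9/EI
  at C: point load 173.8 at a = 10.32: Pab(L + a)/(6LEI) = 829.4/EI
  at A: point load 83.3 at a = 1.97: Pab(L + b)/(6LEI) = 492.8/EI
  at C: point load 83.3 at a = 1.97: Pab(L + a)/(6LEI) = 313.7/EI
  θ_A0 = 990.7/EI,  θ_C0 = 1143/EI
Flexibility coefficients: a unit moment at one end gives L/(3EI) there and L/(6EI) at the far end, so f₁₁ = f₂₂ = 3.933/EI and f₁₂ = f₂₁ = 1.967/EI.
Compatibility — zero rotation at each built-in end:
  3.933 M_A + 1.967 M_C = 990.7
  1.967 M_A + 3.933 M_C = 1143
Solving the pair gives M_A = 142.1 kN·m and M_C = 219.6 kN·m (hogging).

M_C = 219.6 kN·m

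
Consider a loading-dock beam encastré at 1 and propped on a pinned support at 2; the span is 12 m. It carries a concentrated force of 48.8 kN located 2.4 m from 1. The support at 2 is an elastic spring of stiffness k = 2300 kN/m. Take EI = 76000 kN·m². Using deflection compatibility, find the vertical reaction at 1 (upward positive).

Take the reaction at 2 as the redundant and release it; the primary structure is a cantilever fixed at 1.
Downward deflection at the released point 2 due to the loads:
  point load 48.8 at a = 2.4: Pa²(3L − a)/(6EI) = 1574/EI
Tip deflection under a unit load at 2: L³/(3EI) = 576/EI.
With EI = 76000 kN·m²: δ_0 = 0.020712 m and δ_{22} = 0.007579 m/kN.
Compatibility — the spring shortens by R_2/k under the reaction it provides: δ_0 − R_2·δ_{22} = R_2/k. With 1/k = 0.000435 m/kN, R_2 = δ_0 / (δ_{22} + 1/k) = 0.020712 / (0.007579 + 0.000435) = 2.585 kN.
Vertical equilibrium: R_1 = ΣP − R_2 = 48.8 − 2.585 = 46.22 kN.

R_1 = 46.22 kN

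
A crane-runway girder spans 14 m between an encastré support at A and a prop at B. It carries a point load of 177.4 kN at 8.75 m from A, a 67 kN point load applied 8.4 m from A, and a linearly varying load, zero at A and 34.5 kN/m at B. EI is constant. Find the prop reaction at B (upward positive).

R_B = 244.1 kN

Remove the prop at B; the released (primary) structure is a cantilever built in at A.
Deflection at B on the released cantilever, summing each load's contribution:
  point load 177.4 at a = 8.75: Pa²(3L − a)/(6EI) = 75268/EI
  point load 67 at a = 8.4: Pa²(3L − a)/(6EI) = 26474/EI
  triangular load, peak 34.5 at the free end: 11w₀L⁴/(120EI) = 121491/EI
  δ_0 = 223233/EI
Flexibility coefficient — unit upward force at B: δ_{BB} = L³/(3EI) = 914.7/EI.
Compatibility at B: δ_0 − R_B·δ_{BB} = 0, so R_B = 223233/914.7 = 244.1 kN.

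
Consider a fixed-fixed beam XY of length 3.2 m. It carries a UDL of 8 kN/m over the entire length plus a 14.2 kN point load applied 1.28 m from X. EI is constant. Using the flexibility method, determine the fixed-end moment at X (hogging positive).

Take the two fixed-end moments M_X, M_Y as redundants; the released structure is the simple span XY.
End rotations of the released simple span under the applied load (×1/EI):
  at X: UDL 8: wL³/(24EI) = 10.92/EI
  at Y: UDL 8: wL³/(24EI) = 10.92/EI
  at X: point load 14.2 at a = 1.28: Pab(L + b)/(6LEI) = 9.306/EI
  at Y: point load 14.2 at a = 1.28: Pab(L + a)/(6LEI) = 8.143/EI
  θ_X0 = 20.23/EI,  θ_Y0 = 19.07/EI
Flexibility coefficients: a unit moment at one end gives L/(3EI) there and L/(6EI) at the far end, so f₁₁ = f₂₂ = 1.067/EI and f₁₂ = f₂₁ = 0.5333/EI.
Compatibility — zero rotation at each built-in end:
  1.067 M_X + 0.5333 M_Y = 20.23
  0.5333 M_X + 1.067 M_Y = 19.07
Solving the pair gives M_X = 13.37 kN·m and M_Y = 11.19 kN·m (hogging).

M_X = 13.37 kN·m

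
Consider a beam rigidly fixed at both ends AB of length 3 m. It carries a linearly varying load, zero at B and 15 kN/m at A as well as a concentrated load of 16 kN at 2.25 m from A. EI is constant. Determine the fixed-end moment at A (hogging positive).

Release both end moments; the primary structure is a simply-supported span AB with redundants M_A and M_B.
Simple-span end rotations at A and B under the given loads:
  at A: triangular load, peak 15: w₀L³/(45EI) = 9/EI
  at B: triangular load, peak 15: 7w₀L³/(360EI) = 7.875/EI
  at A: point load 16 at a = 2.25: Pab(L + b)/(6LEI) = 5.625/EI
  at B: point load 16 at a = 2.25: Pab(L + a)/(6LEI) = 7.875/EI
  θ_A0 = 14.62/EI,  θ_B0 = 15.75/EI
Flexibility coefficients: a unit moment at one end gives L/(3EI) there and L/(6EI) at the far end, so f₁₁ = f₂₂ = 1/EI and f₁₂ = f₂₁ = 0.5/EI.
Compatibility — zero rotation at each built-in end:
  1 M_A + 0.5 M_B = 14.62
  0.5 M_A + 1 M_B = 15.75
Solving the pair gives M_A = 9 kN·m and M_B = 11.25 kN·m (hogging).

M_A = 9 kN·m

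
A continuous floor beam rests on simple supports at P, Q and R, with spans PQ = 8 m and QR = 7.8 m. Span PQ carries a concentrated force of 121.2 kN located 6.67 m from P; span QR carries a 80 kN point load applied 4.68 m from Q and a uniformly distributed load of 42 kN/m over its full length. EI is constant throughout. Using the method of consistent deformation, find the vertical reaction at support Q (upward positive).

R_Q = 365.7 kN

Release continuity at Q by inserting a hinge; the redundant is the internal moment M_Q. The primary structure is two simply-supported spans PQ and QR.
End slopes at the hinge Q, treating each span as simply supported:
  span PQ: point load 121.2 at a = 6.67: Pab(L + a)/(6LEI) = 328.6/EI
  span QR: point load 80 at a = 4.68: Pab(L + b)/(6LEI) = 272.6/EI
  span QR: UDL 42: wL³/(24EI) = 830.5/EI
  relative rotation θ_0 = (328.6 + 1103)/EI = 1432/EI
A unit hogging moment at Q produces rotation L₁/(3EI) + L₂/(3EI) = 5.267/EI.
Compatibility: M_Q·(L₁+L₂)/(3EI) = θ_0, giving M_Q = 271.8 kN·m (hogging).
Span PQ, ΣM about P with M_Q applied at Q: R_Q^{PQ}·8 = 808.4 + 271.8, so R_Q^{PQ} = 135 kN and R_P = 121.2 − 135 = -13.83 kN.
Span QR, ΣM about R: R_Q^{QR}·7.8 = 1527 + 271.8, so R_Q^{QR} = 230.6 kN and R_R = 407.6 − 230.6 = 177 kN.
R_Q = 135 + 230.6 = 365.7 kN.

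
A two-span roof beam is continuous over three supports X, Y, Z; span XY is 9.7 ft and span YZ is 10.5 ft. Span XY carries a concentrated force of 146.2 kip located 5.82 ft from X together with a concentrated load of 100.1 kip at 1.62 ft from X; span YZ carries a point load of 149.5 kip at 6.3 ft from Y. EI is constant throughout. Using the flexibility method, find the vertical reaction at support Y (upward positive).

Insert a hinge at Y; M_Y is the redundant, and each span becomes simply supported.
Discontinuity in slope at Y on the released structure — sum the simple-span end rotations:
  span XY: point load 146.2 at a = 5.82: Pab(L + a)/(6LEI) = 880.4/EI
  span XY: point load 100.1 at a = 1.62: Pab(L + a)/(6LEI) = 254.8/EI
  span YZ: point load 149.5 at a = 6.3: Pab(L + b)/(6LEI) = 923/EI
  relative rotation θ_0 = (1135 + 923)/EI = 2058/EI
A unit hogging moment at Y produces rotation L₁/(3EI) + L₂/(3EI) = 6.733/EI.
Slope continuity at Y: θ_0 = M_Y·6.733/EI, so M_Y = 2058/6.733 = 305.7 kip·ft (hogging).
Span XY, ΣM about X with M_Y applied at Y: R_Y^{XY}·9.7 = 1013 + 305.7, so R_Y^{XY} = 136 kip and R_X = 246.3 − 136 = 110.3 kip.
Span YZ, ΣM about Z: R_Y^{YZ}·10.5 = 627.9 + 305.7, so R_Y^{YZ} = 88.91 kip and R_Z = 149.5 − 88.91 = 60.59 kip.
R_Y = 136 + 88.91 = 224.9 kip.

R_Y = 224.9 kip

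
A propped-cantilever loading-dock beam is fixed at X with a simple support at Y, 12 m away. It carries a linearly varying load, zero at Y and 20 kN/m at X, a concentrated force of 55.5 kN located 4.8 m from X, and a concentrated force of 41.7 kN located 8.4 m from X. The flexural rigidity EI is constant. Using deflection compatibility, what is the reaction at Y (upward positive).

Choose R_Y as the redundant. The primary structure is the cantilever fixed at X.
Primary-structure tip deflection at Y by superposition:
  triangular load, peak 20 at the fixed end: w₀L⁴/(30EI) = 13824/EI
  point load 55.5 at a = 4.8: Pa²(3L − a)/(6EI) = 6649/EI
  point load 41.7 at a = 8.4: Pa²(3L − a)/(6EI) = 13535/EI
  δ_0 = 34008/EI
Tip deflection under a unit load at Y: L³/(3EI) = 576/EI.
The prop prevents deflection at Y: R_Y = δ_0/δ_{YY} = 34008/576 = 59.04 kN.

R_Y = 59.04 kN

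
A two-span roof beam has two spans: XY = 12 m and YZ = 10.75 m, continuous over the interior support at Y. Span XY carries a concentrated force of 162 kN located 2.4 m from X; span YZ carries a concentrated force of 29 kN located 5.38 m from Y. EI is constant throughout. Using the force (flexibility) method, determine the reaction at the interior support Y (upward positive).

Take M_Y as the redundant. Released structure: two simple spans XY and YZ with a hinge at Y.
Rotations at Y on the released spans (each span's end-slope, ×1/EI):
  span XY: point load 162 at a = 2.4: Pab(L + a)/(6LEI) = 746.5/EI
  span YZ: point load 29 at a = 5.38: Pab(L + b)/(6LEI) = 209.4/EI
  relative rotation θ_0 = (746.5 + 209.4)/EI = 955.9/EI
A unit hogging moment at Y produces rotation L₁/(3EI) + L₂/(3EI) = 7.583/EI.
Slope continuity at Y: θ_0 = M_Y·7.583/EI, so M_Y = 955.9/7.583 = 126.1 kN·m (hogging).
Span XY, ΣM about X with M_Y applied at Y: R_Y^{XY}·12 = 388.8 + 126.1, so R_Y^{XY} = 42.9 kN and R_X = 162 − 42.9 = 119.1 kN.
Span YZ, ΣM about Z: R_Y^{YZ}·10.75 = 155.7 + 126.1, so R_Y^{YZ} = 26.21 kN and R_Z = 29 − 26.21 = 2.788 kN.
R_Y = 42.9 + 26.21 = 69.12 kN.

R_Y = 69.12 kN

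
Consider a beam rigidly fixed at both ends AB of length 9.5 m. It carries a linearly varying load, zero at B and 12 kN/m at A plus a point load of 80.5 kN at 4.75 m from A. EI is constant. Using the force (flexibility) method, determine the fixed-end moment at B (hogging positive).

M_B = 131.7 kN·m

Take the two fixed-end moments M_A, M_B as redundants; the released structure is the simple span AB.
Simple-span end rotations at A and B under the given loads:
  at A: triangular load, peak 12: w₀L³/(45EI) = 228.6/EI
  at B: triangular load, peak 12: 7w₀L³/(360EI) = 200.1/EI
  at A: point load 80.5 at a = 4.75: Pab(L + b)/(6LEI) = 454.1/EI
  at B: point load 80.5 at a = 4.75: Pab(L + a)/(6LEI) = 454.1/EI
  θ_A0 = 682.7/EI,  θ_B0 = 654.1/EI
Flexibility coefficients: a unit moment at one end gives L/(3EI) there and L/(6EI) at the far end, so f₁₁ = f₂₂ = 3.167/EI and f₁₂ = f₂₁ = 1.583/EI.
Compatibility — zero rotation at each built-in end:
  3.167 M_A + 1.583 M_B = 682.7
  1.583 M_A + 3.167 M_B = 654.1
Solving the pair gives M_A = 149.7 kN·m and M_B = 131.7 kN·m (hogging).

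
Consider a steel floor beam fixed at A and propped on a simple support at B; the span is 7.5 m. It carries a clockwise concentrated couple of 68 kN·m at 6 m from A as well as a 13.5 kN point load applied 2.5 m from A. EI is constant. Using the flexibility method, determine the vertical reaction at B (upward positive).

R_B = 15.06 kN

Remove the prop at B; the released (primary) structure is a cantilever built in at A.
Deflection at B on the released cantilever, summing each load's contribution:
  clockwise couple 68 at a = 6: M₀a(2L − a)/(2EI) = 1836/EI
  point load 13.5 at a = 2.5: Pa²(3L − a)/(6EI) = 281.2/EI
  δ_0 = 2117/EI
Tip deflection under a unit load at B: L³/(3EI) = 140.6/EI.
Compatibility at B: δ_0 − R_B·δ_{BB} = 0, so R_B = 2117/140.6 = 15.06 kN.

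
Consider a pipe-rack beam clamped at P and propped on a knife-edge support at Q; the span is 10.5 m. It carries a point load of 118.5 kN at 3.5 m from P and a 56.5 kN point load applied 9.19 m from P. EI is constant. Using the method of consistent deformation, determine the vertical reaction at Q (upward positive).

R_Q = 63.54 kN

Choose R_Q as the redundant. The primary structure is the cantilever fixed at P.
Free-end deflection of the primary structure under the applied loading (downward +):
  point load 118.5 at a = 3.5: Pa²(3L − a)/(6EI) = 6774/EI
  point load 56.5 at a = 9.19: Pa²(3L − a)/(6EI) = 17743/EI
  δ_0 = 24517/EI
Flexibility coefficient — unit upward force at Q: δ_{QQ} = L³/(3EI) = 385.9/EI.
The prop prevents deflection at Q: R_Q = δ_0/δ_{QQ} = 24517/385.9 = 63.54 kN.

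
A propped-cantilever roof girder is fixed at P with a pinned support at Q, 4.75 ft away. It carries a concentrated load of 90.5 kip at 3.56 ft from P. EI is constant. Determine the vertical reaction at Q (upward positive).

Release the roller at Q. Primary structure: cantilever fixed at P.
Deflection at Q on the released cantilever, summing each load's contribution:
  point load 90.5 at a = 3.56: Pa²(3L − a)/(6EI) = 2044/EI
Tip deflection under a unit load at Q: L³/(3EI) = 35.72/EI.
The prop prevents deflection at Q: R_Q = δ_0/δ_{QQ} = 2044/35.72 = 57.2 kip.

R_Q = 57.2 kip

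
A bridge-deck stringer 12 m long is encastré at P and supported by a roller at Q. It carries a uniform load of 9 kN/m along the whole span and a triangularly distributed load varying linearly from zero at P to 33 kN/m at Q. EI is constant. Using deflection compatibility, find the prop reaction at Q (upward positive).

Release the roller at Q. Primary structure: cantilever fixed at P.
Primary-structure tip deflection at Q by superposition:
  UDL 9: wL⁴/(8EI) = 23328/EI
  triangular load, peak 33 at the free end: 11w₀L⁴/(120EI) = 62726/EI
  δ_0 = 86054/EI
Tip deflection under a unit load at Q: L³/(3EI) = 576/EI.
The prop prevents deflection at Q: R_Q = δ_0/δ_{QQ} = 86054/576 = 149.4 kN.

R_Q = 149.4 kN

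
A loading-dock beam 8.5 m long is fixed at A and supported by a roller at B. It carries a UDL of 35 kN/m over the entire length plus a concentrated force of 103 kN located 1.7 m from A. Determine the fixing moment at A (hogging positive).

M_A = 442.2 kN·m

Remove the prop at B; the released (primary) structure is a cantilever built in at A.
Free-end deflection of the primary structure under the applied loading (downward +):
  UDL 35: wL⁴/(8EI) = 22838/EI
  point load 103 at a = 1.7: Pa²(3L − a)/(6EI) = 1181/EI
  δ_0 = 24019/EI
Flexibility coefficient — unit upward force at B: δ_{BB} = L³/(3EI) = 204.7/EI.
Compatibility at B: δ_0 − R_B·δ_{BB} = 0, so R_B = 24019/204.7 = 117.3 kN.
Moment equilibrium about A: M_A = Σ(load moments about A) − R_B·L = 1439 − 117.3×8.5 = 442.2 kN·m.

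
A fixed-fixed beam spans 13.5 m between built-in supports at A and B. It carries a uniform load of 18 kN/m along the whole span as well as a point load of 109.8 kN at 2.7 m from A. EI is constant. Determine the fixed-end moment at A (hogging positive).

M_A = 463.1 kN·m

Release both end moments; the primary structure is a simply-supported span AB with redundants M_A and M_B.
Simple-span end rotations at A and B under the given loads:
  at A: UDL 18: wL³/(24EI) = 1845/EI
  at B: UDL 18: wL³/(24EI) = 1845/EI
  at A: point load 109.8 at a = 2.7: Pab(L + b)/(6LEI) = 960.5/EI
  at B: point load 109.8 at a = 2.7: Pab(L + a)/(6LEI) = 640.4/EI
  θ_A0 = 2806/EI,  θ_B0 = 2486/EI
Flexibility coefficients: a unit moment at one end gives L/(3EI) there and L/(6EI) at the far end, so f₁₁ = f₂₂ = 4.5/EI and f₁₂ = f₂₁ = 2.25/EI.
Compatibility — zero rotation at each built-in end:
  4.5 M_A + 2.25 M_B = 2806
  2.25 M_A + 4.5 M_B = 2486
Solving the pair gives M_A = 463.1 kN·m and M_B = 320.8 kN·m (hogging).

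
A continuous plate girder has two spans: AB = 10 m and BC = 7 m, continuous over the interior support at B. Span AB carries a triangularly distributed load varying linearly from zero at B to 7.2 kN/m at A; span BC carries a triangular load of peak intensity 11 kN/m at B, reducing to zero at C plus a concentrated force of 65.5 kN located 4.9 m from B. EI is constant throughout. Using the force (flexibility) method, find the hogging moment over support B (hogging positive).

M_B = 65.27 kN·m

Release continuity at B by inserting a hinge; the redundant is the internal moment M_B. The primary structure is two simply-supported spans AB and BC.
Rotations at B on the released spans (each span's end-slope, ×1/EI):
  span AB: triangular load, peak 7.2: 7w₀L³/(360EI) = 140/EI
  span BC: triangular load, peak 11: w₀L³/(45EI) = 83.84/EI
  span BC: point load 65.5 at a = 4.9: Pab(L + b)/(6LEI) = 146/EI
  relative rotation θ_0 = (140 + 229.9)/EI = 369.9/EI
A unit hogging moment at B produces rotation L₁/(3EI) + L₂/(3EI) = 5.667/EI.
Compatibility: M_B·(L₁+L₂)/(3EI) = θ_0, giving M_B = 65.27 kN·m (hogging).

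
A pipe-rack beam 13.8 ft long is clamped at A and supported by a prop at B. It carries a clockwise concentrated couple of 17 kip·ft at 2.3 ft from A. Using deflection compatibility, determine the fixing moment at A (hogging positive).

Choose R_B as the redundant. The primary structure is the cantilever fixed at A.
Deflection at B on the released cantilever, summing each load's contribution:
  clockwise couple 17 at a = 2.3: M₀a(2L − a)/(2EI) = 494.6/EI
Flexibility coefficient — unit upward force at B: δ_{BB} = L³/(3EI) = 876/EI.
Compatibility at B: δ_0 − R_B·δ_{BB} = 0, so R_B = 494.6/876 = 0.5646 kip.
Moment equilibrium about A: M_A = Σ(load moments about A) − R_B·L = 17 − 0.5646×13.8 = 9.208 kip·ft.

M_A = 9.208 kip·ft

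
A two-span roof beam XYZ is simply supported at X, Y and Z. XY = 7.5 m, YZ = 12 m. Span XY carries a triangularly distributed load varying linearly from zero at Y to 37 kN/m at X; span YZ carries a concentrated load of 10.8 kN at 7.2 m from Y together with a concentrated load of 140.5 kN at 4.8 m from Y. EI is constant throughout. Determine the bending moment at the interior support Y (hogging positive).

Take M_Y as the redundant. Released structure: two simple spans XY and YZ with a hinge at Y.
Rotations at Y on the released spans (each span's end-slope, ×1/EI):
  span XY: triangular load, peak 37: 7w₀L³/(360EI) = 303.5/EI
  span YZ: point load 10.8 at a = 7.2: Pab(L + b)/(6LEI) = 87.09/EI
  span YZ: point load 140.5 at a = 4.8: Pab(L + b)/(6LEI) = 1295/EI
  relative rotation θ_0 = (303.5 + 1382)/EI = 1685/EI
A unit hogging moment at Y produces rotation L₁/(3EI) + L₂/(3EI) = 6.5/EI.
Slope continuity at Y: θ_0 = M_Y·6.5/EI, so M_Y = 1685/6.5 = 259.3 kN·m (hogging).

M_Y = 259.3 kN·m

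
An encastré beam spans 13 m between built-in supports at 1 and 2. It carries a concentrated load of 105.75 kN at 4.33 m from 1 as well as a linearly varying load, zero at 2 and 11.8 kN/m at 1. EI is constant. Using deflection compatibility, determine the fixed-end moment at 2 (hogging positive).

M_2 = 168.2 kN·m

Take the two fixed-end moments M_1, M_2 as redundants; the released structure is the simple span 12.
End rotations of the released simple span under the applied load (×1/EI):
  at 1: point load 105.75 at a = 4.33: Pab(L + b)/(6LEI) = 1103/EI
  at 2: point load 105.75 at a = 4.33: Pab(L + a)/(6LEI) = 882/EI
  at 1: triangular load, peak 11.8: w₀L³/(45EI) = 576.1/EI
  at 2: triangular load, peak 11.8: 7w₀L³/(360EI) = 504.1/EI
  θ_10 = 1679/EI,  θ_20 = 1386/EI
Flexibility coefficients: a unit moment at one end gives L/(3EI) there and L/(6EI) at the far end, so f₁₁ = f₂₂ = 4.333/EI and f₁₂ = f₂₁ = 2.167/EI.
Compatibility — zero rotation at each built-in end:
  4.333 M_1 + 2.167 M_2 = 1679
  2.167 M_1 + 4.333 M_2 = 1386
Solving the pair gives M_1 = 303.4 kN·m and M_2 = 168.2 kN·m (hogging).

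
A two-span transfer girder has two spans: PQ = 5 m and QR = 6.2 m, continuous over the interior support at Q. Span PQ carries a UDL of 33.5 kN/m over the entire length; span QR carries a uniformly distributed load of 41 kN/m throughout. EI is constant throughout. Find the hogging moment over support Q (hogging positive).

Insert a hinge at Q; M_Q is the redundant, and each span becomes simply supported.
Discontinuity in slope at Q on the released structure — sum the simple-span end rotations:
  span PQ: UDL 33.5: wL³/(24EI) = 174.5/EI
  span QR: UDL 41: wL³/(24EI) = 407.1/EI
  relative rotation θ_0 = (174.5 + 407.1)/EI = 581.6/EI
A unit hogging moment at Q produces rotation L₁/(3EI) + L₂/(3EI) = 3.733/EI.
Slope continuity at Q: θ_0 = M_Q·3.733/EI, so M_Q = 581.6/3.733 = 155.8 kN·m (hogging).

M_Q = 155.8 kN·m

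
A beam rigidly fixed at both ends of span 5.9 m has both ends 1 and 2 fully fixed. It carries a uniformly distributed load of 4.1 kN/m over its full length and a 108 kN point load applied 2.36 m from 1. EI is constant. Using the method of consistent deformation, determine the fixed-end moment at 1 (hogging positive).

M_1 = 103.7 kN·m

Take the two fixed-end moments M_1, M_2 as redundants; the released structure is the simple span 12.
On the primary (simply-supported) span, the end slopes from the loading are:
  at 1: UDL 4.1: wL³/(24EI) = 35.09/EI
  at 2: UDL 4.1: wL³/(24EI) = 35.09/EI
  at 1: point load 108 at a = 2.36: Pab(L + b)/(6LEI) = 240.6/EI
  at 2: point load 108 at a = 2.36: Pab(L + a)/(6LEI) = 210.5/EI
  θ_10 = 275.7/EI,  θ_20 = 245.6/EI
Flexibility coefficients: a unit moment at one end gives L/(3EI) there and L/(6EI) at the far end, so f₁₁ = f₂₂ = 1.967/EI and f₁₂ = f₂₁ = 0.9833/EI.
Compatibility — zero rotation at each built-in end:
  1.967 M_1 + 0.9833 M_2 = 275.7
  0.9833 M_1 + 1.967 M_2 = 245.6
Solving the pair gives M_1 = 103.7 kN·m and M_2 = 73.06 kN·m (hogging).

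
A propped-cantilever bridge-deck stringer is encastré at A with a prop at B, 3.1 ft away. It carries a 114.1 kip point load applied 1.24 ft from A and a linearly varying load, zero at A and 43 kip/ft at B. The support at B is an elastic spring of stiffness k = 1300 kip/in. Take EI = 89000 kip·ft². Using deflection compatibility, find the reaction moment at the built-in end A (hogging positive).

M_A = 160.3 kip·ft

Take the reaction at B as the redundant and release it; the primary structure is a cantilever fixed at A.
Downward deflection at the released point B due to the loads:
  point load 114.1 at a = 1.24: Pa²(3L − a)/(6EI) = 235.7/EI
  triangular load, peak 43 at the free end: 11w₀L⁴/(120EI) = 364/EI
  δ_0 = 599.7/EI
Tip deflection under a unit load at B: L³/(3EI) = 9.93/EI.
With EI = 89000 kip·ft²: δ_0 = 0.006738 ft and δ_{BB} = 0.000112 ft/kip.
Compatibility — the spring shortens by R_B/k under the reaction it provides: δ_0 − R_B·δ_{BB} = R_B/k. With 1/k = 1/(1300×12) ft/kip = 0.000064 ft/kip, R_B = δ_0 / (δ_{BB} + 1/k) = 0.006738 / (0.000112 + 0.000064) = 38.35 kip.
Moment equilibrium about A: M_A = Σ(load moments about A) − R_B·L = 279.2 − 38.35×3.1 = 160.3 kip·ft.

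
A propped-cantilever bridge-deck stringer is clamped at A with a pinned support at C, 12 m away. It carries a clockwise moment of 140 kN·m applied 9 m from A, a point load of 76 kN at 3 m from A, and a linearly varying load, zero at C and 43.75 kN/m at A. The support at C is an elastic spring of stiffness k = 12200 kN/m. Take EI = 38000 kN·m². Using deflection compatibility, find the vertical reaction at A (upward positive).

R_A = 263.5 kN

Take the reaction at C as the redundant and release it; the primary structure is a cantilever fixed at A.
Downward deflection at the released point C due to the loads:
  clockwise couple 140 at a = 9: M₀a(2L − a)/(2EI) = 9450/EI
  point load 76 at a = 3: Pa²(3L − a)/(6EI) = 3762/EI
  triangular load, peak 43.75 at the fixed end: w₀L⁴/(30EI) = 30240/EI
  δ_0 = 43452/EI
Flexibility coefficient — unit upward force at C: δ_{CC} = L³/(3EI) = 576/EI.
With EI = 38000 kN·m²: δ_0 = 1.1435 m and δ_{CC} = 0.015158 m/kN.
Compatibility — the spring shortens by R_C/k under the reaction it provides: δ_0 − R_C·δ_{CC} = R_C/k. With 1/k = 0.000082 m/kN, R_C = δ_0 / (δ_{CC} + 1/k) = 1.1435 / (0.015158 + 0.000082) = 75.03 kN.
Vertical equilibrium: R_A = ΣP − R_C = 338.5 − 75.03 = 263.5 kN.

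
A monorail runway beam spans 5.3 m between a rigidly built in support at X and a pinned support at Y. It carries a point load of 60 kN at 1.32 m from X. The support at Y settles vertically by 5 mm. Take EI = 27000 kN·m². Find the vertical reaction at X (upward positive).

R_X = 57.6 kN

Release the roller at Y. Primary structure: cantilever fixed at X.
Free-end deflection of the primary structure under the applied loading (downward +):
  point load 60 at a = 1.32: Pa²(3L − a)/(6EI) = 254/EI
Flexibility coefficient — unit upward force at Y: δ_{YY} = L³/(3EI) = 49.63/EI.
With EI = 27000 kN·m²: δ_0 = 0.009409 m and δ_{YY} = 0.001838 m/kN.
Compatibility — the beam at Y must follow the support down by 0.005 m: δ_0 − R_Y·δ_{YY} = 0.005, so R_Y = (0.009409 − 0.005)/0.001838 = 2.399 kN.
Vertical equilibrium: R_X = ΣP − R_Y = 60 − 2.399 = 57.6 kN.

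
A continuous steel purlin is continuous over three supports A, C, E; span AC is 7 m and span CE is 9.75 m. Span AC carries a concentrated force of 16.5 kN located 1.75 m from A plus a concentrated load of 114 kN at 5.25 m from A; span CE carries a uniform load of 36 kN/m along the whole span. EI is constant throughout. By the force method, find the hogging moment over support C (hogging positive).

M_C = 309.4 kN·m

Insert a hinge at C; M_C is the redundant, and each span becomes simply supported.
Discontinuity in slope at C on the released structure — sum the simple-span end rotations:
  span AC: point load 16.5 at a = 1.75: Pab(L + a)/(6LEI) = 31.58/EI
  span AC: point load 114 at a = 5.25: Pab(L + a)/(6LEI) = 305.5/EI
  span CE: UDL 36: wL³/(24EI) = 1390/EI
  relative rotation θ_0 = (337.1 + 1390)/EI = 1727/EI
A unit hogging moment at C produces rotation L₁/(3EI) + L₂/(3EI) = 5.583/EI.
Compatibility: M_C·(L₁+L₂)/(3EI) = θ_0, giving M_C = 309.4 kN·m (hogging).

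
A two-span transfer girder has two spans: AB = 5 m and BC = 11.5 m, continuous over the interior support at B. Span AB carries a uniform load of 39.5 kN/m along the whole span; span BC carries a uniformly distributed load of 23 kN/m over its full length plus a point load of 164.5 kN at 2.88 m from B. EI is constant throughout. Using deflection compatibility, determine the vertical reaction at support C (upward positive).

Insert a hinge at B; M_B is the redundant, and each span becomes simply supported.
End slopes at the hinge B, treating each span as simply supported:
  span AB: UDL 39.5: wL³/(24EI) = 205.7/EI
  span BC: UDL 23: wL³/(24EI) = 1458/EI
  span BC: point load 164.5 at a = 2.88: Pab(L + b)/(6LEI) = 1191/EI
  relative rotation θ_0 = (205.7 + 2648)/EI = 2854/EI
A unit hogging moment at B produces rotation L₁/(3EI) + L₂/(3EI) = 5.5/EI.
Compatibility: M_B·(L₁+L₂)/(3EI) = θ_0, giving M_B = 518.9 kN·m (hogging).
Span BC, ΣM about C: R_B^{BC}·11.5 = 2939 + 518.9, so R_B^{BC} = 300.7 kN and R_C = 429 − 300.7 = 128.3 kN.

R_C = 128.3 kN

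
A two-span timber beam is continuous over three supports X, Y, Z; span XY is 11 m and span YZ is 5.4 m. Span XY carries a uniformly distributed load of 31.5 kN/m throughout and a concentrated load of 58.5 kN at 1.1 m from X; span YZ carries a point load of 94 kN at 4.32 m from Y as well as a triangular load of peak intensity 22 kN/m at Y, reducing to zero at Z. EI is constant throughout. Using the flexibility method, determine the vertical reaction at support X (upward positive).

Take M_Y as the redundant. Released structure: two simple spans XY and YZ with a hinge at Y.
Rotations at Y on the released spans (each span's end-slope, ×1/EI):
  span XY: UDL 31.5: wL³/(24EI) = 1747/EI
  span XY: point load 58.5 at a = 1.1: Pab(L + a)/(6LEI) = 116.8/EI
  span YZ: point load 94 at a = 4.32: Pab(L + b)/(6LEI) = 87.71/EI
  span YZ: triangular load, peak 22: w₀L³/(45EI) = 76.98/EI
  relative rotation θ_0 = (1864 + 164.7)/EI = 2028/EI
A unit hogging moment at Y produces rotation L₁/(3EI) + L₂/(3EI) = 5.467/EI.
Compatibility: M_Y·(L₁+L₂)/(3EI) = θ_0, giving M_Y = 371.1 kN·m (hogging).
Span XY, ΣM about X with M_Y applied at Y: R_Y^{XY}·11 = 1970 + 371.1, so R_Y^{XY} = 212.8 kN and R_X = 405 − 212.8 = 192.2 kN.

R_X = 192.2 kN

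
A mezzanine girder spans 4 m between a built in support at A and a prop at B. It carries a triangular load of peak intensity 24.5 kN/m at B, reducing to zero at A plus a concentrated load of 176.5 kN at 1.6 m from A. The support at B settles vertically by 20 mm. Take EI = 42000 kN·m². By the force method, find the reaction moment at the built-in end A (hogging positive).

Choose R_B as the redundant. The primary structure is the cantilever fixed at A.
Primary-structure tip deflection at B by superposition:
  triangular load, peak 24.5 at the free end: 11w₀L⁴/(120EI) = 574.9/EI
  point load 176.5 at a = 1.6: Pa²(3L − a)/(6EI) = 783.2/EI
  δ_0 = 1358/EI
Tip deflection under a unit load at B: L³/(3EI) = 21.33/EI.
With EI = 42000 kN·m²: δ_0 = 0.032336 m and δ_{BB} = 0.000508 m/kN.
Compatibility — the beam at B must follow the support down by 0.02 m: δ_0 − R_B·δ_{BB} = 0.02, so R_B = (0.032336 − 0.02)/0.000508 = 24.29 kN.
Moment equilibrium about A: M_A = Σ(load moments about A) − R_B·L = 413.1 − 24.29×4 = 315.9 kN·m.

M_A = 315.9 kN·m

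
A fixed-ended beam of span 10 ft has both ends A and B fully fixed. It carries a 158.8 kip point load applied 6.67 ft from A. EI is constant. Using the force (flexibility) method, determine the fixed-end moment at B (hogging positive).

M_B = 235.3 kip·ft

Release both end moments; the primary structure is a simply-supported span AB with redundants M_A and M_B.
End rotations of the released simple span under the applied load (×1/EI):
  at A: point load 158.8 at a = 6.67: Pab(L + b)/(6LEI) = 783.6/EI
  at B: point load 158.8 at a = 6.67: Pab(L + a)/(6LEI) = 980/EI
  θ_A0 = 783.6/EI,  θ_B0 = 980/EI
Flexibility coefficients: a unit moment at one end gives L/(3EI) there and L/(6EI) at the far end, so f₁₁ = f₂₂ = 3.333/EI and f₁₂ = f₂₁ = 1.667/EI.
Compatibility — zero rotation at each built-in end:
  3.333 M_A + 1.667 M_B = 783.6
  1.667 M_A + 3.333 M_B = 980
Solving the pair gives M_A = 117.5 kip·ft and M_B = 235.3 kip·ft (hogging).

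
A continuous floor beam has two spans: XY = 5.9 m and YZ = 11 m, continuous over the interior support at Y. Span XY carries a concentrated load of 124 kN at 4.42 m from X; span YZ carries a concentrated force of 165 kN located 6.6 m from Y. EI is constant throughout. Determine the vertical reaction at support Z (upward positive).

R_Z = 77.14 kN

Release continuity at Y by inserting a hinge; the redundant is the internal moment M_Y. The primary structure is two simply-supported spans XY and YZ.
Rotations at Y on the released spans (each span's end-slope, ×1/EI):
  span XY: point load 124 at a = 4.42: Pab(L + a)/(6LEI) = 236.5/EI
  span YZ: point load 165 at a = 6.6: Pab(L + b)/(6LEI) = 1118/EI
  relative rotation θ_0 = (236.5 + 1118)/EI = 1355/EI
A unit hogging moment at Y produces rotation L₁/(3EI) + L₂/(3EI) = 5.633/EI.
Slope continuity at Y: θ_0 = M_Y·5.633/EI, so M_Y = 1355/5.633 = 240.4 kN·m (hogging).
Span YZ, ΣM about Z: R_Y^{YZ}·11 = 726 + 240.4, so R_Y^{YZ} = 87.86 kN and R_Z = 165 − 87.86 = 77.14 kN.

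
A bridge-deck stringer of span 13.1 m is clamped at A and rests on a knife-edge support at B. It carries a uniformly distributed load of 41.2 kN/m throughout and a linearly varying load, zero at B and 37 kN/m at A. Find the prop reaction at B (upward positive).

Remove the prop at B; the released (primary) structure is a cantilever built in at A.
Primary-structure tip deflection at B by superposition:
  UDL 41.2: wL⁴/(8EI) = 151667/EI
  triangular load, peak 37 at the fixed end: w₀L⁴/(30EI) = 36322/EI
  δ_0 = 187989/EI
Flexibility coefficient — unit upward force at B: δ_{BB} = L³/(3EI) = 749.4/EI.
Compatibility at B: δ_0 − R_B·δ_{BB} = 0, so R_B = 187989/749.4 = 250.9 kN.

R_B = 250.9 kN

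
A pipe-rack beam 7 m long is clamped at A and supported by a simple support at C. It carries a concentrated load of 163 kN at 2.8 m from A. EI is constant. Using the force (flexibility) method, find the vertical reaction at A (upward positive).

Take the reaction at C as the redundant and release it; the primary structure is a cantilever fixed at A.
Downward deflection at the released point C due to the loads:
  point load 163 at a = 2.8: Pa²(3L − a)/(6EI) = 3876/EI
Tip deflection under a unit load at C: L³/(3EI) = 114.3/EI.
The prop prevents deflection at C: R_C = δ_0/δ_{CC} = 3876/114.3 = 33.9 kN.
Vertical equilibrium: R_A = ΣP − R_C = 163 − 33.9 = 129.1 kN.

R_A = 129.1 kN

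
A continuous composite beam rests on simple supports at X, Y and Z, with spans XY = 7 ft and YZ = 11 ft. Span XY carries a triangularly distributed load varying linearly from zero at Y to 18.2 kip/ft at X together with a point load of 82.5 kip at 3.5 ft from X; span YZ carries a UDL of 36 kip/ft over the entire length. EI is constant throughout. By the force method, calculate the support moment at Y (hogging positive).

Insert a hinge at Y; M_Y is the redundant, and each span becomes simply supported.
Discontinuity in slope at Y on the released structure — sum the simple-span end rotations:
  span XY: triangular load, peak 18.2: 7w₀L³/(360EI) = 121.4/EI
  span XY: point load 82.5 at a = 3.5: Pab(L + a)/(6LEI) = 252.7/EI
  span YZ: UDL 36: wL³/(24EI) = 1996/EI
  relative rotation θ_0 = (374 + 1996)/EI = 2371/EI
A unit hogging moment at Y produces rotation L₁/(3EI) + L₂/(3EI) = 6/EI.
Compatibility: M_Y·(L₁+L₂)/(3EI) = θ_0, giving M_Y = 395.1 kip·ft (hogging).

M_Y = 395.1 kip·ft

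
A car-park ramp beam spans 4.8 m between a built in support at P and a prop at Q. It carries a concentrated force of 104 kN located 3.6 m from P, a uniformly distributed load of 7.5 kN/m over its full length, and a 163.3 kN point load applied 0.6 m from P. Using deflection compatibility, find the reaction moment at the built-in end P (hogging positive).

M_P = 160.5 kN·m

Choose R_Q as the redundant. The primary structure is the cantilever fixed at P.
Deflection at Q on the released cantilever, summing each load's contribution:
  point load 104 at a = 3.6: Pa²(3L − a)/(6EI) = 2426/EI
  UDL 7.5: wL⁴/(8EI) = 497.7/EI
  point load 163.3 at a = 0.6: Pa²(3L − a)/(6EI) = 135.2/EI
  δ_0 = 3059/EI
Tip deflection under a unit load at Q: L³/(3EI) = 36.86/EI.
The prop prevents deflection at Q: R_Q = δ_0/δ_{QQ} = 3059/36.86 = 82.98 kN.
Moment equilibrium about P: M_P = Σ(load moments about P) − R_Q·L = 558.8 − 82.98×4.8 = 160.5 kN·m.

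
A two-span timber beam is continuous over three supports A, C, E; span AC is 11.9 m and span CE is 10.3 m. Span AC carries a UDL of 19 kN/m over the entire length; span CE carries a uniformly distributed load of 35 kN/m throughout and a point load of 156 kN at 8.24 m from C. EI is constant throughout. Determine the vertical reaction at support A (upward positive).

Release continuity at C by inserting a hinge; the redundant is the internal moment M_C. The primary structure is two simply-supported spans AC and CE.
End slopes at the hinge C, treating each span as simply supported:
  span AC: UDL 19: wL³/(24EI) = 1334/EI
  span CE: UDL 35: wL³/(24EI) = 1594/EI
  span CE: point load 156 at a = 8.24: Pab(L + b)/(6LEI) = 529.6/EI
  relative rotation θ_0 = (1334 + 2123)/EI = 3457/EI
A unit hogging moment at C produces rotation L₁/(3EI) + L₂/(3EI) = 7.4/EI.
Slope continuity at C: θ_0 = M_C·7.4/EI, so M_C = 3457/7.4 = 467.2 kN·m (hogging).
Span AC, ΣM about A with M_C applied at C: R_C^{AC}·11.9 = 1345 + 467.2, so R_C^{AC} = 152.3 kN and R_A = 226.1 − 152.3 = 73.79 kN.

R_A = 73.79 kN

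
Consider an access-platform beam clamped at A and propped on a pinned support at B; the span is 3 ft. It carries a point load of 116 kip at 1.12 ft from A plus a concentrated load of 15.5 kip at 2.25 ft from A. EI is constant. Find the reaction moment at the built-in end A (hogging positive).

Choose R_B as the redundant. The primary structure is the cantilever fixed at A.
Downward deflection at the released point B due to the loads:
  point load 116 at a = 1.12: Pa²(3L − a)/(6EI) = 191.1/EI
  point load 15.5 at a = 2.25: Pa²(3L − a)/(6EI) = 88.28/EI
  δ_0 = 279.4/EI
Tip deflection under a unit load at B: L³/(3EI) = 9/EI.
The prop prevents deflection at B: R_B = δ_0/δ_{BB} = 279.4/9 = 31.04 kip.
Moment equilibrium about A: M_A = Σ(load moments about A) − R_B·L = 164.8 − 31.04×3 = 71.67 kip·ft.

M_A = 71.67 kip·ft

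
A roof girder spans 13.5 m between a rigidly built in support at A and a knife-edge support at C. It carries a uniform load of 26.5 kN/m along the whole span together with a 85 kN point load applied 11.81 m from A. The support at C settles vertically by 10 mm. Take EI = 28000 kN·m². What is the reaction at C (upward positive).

R_C = 202.9 kN

Take the reaction at C as the redundant and release it; the primary structure is a cantilever fixed at A.
Primary-structure tip deflection at C by superposition:
  UDL 26.5: wL⁴/(8EI) = 110025/EI
  point load 85 at a = 11.81: Pa²(3L − a)/(6EI) = 56689/EI
  δ_0 = 166714/EI
Tip deflection under a unit load at C: L³/(3EI) = 820.1/EI.
With EI = 28000 kN·m²: δ_0 = 5.9541 m and δ_{CC} = 0.02929 m/kN.
Compatibility — the beam at C must follow the support down by 0.01 m: δ_0 − R_C·δ_{CC} = 0.01, so R_C = (5.9541 − 0.01)/0.02929 = 202.9 kN.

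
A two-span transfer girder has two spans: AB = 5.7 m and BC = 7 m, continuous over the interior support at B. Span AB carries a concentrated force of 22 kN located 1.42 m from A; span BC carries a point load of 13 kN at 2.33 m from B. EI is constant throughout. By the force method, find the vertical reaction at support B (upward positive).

Release continuity at B by inserting a hinge; the redundant is the internal moment M_B. The primary structure is two simply-supported spans AB and BC.
Discontinuity in slope at B on the released structure — sum the simple-span end rotations:
  span AB: point load 22 at a = 1.42: Pab(L + a)/(6LEI) = 27.84/EI
  span BC: point load 13 at a = 2.33: Pab(L + b)/(6LEI) = 39.3/EI
  relative rotation θ_0 = (27.84 + 39.3)/EI = 67.14/EI
A unit hogging moment at B produces rotation L₁/(3EI) + L₂/(3EI) = 4.233/EI.
Compatibility: M_B·(L₁+L₂)/(3EI) = θ_0, giving M_B = 15.86 kN·m (hogging).
Span AB, ΣM about A with M_B applied at B: R_B^{AB}·5.7 = 31.24 + 15.86, so R_B^{AB} = 8.263 kN and R_A = 22 − 8.263 = 13.74 kN.
Span BC, ΣM about C: R_B^{BC}·7 = 60.71 + 15.86, so R_B^{BC} = 10.94 kN and R_C = 13 − 10.94 = 2.061 kN.
R_B = 8.263 + 10.94 = 19.2 kN.

R_B = 19.2 kN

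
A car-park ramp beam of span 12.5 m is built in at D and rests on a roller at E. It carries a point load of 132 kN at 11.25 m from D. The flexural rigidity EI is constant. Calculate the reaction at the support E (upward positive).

R_E = 112.3 kN

Remove the prop at E; the released (primary) structure is a cantilever built in at D.
Primary-structure tip deflection at E by superposition:
  point load 132 at a = 11.25: Pa²(3L − a)/(6EI) = 73090/EI
Tip deflection under a unit load at E: L³/(3EI) = 651/EI.
Compatibility at E: δ_0 − R_E·δ_{EE} = 0, so R_E = 73090/651 = 112.3 kN.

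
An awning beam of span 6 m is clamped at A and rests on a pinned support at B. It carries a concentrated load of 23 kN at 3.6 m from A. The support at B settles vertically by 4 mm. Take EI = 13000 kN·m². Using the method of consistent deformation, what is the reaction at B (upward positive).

R_B = 9.214 kN

Remove the prop at B; the released (primary) structure is a cantilever built in at A.
Primary-structure tip deflection at B by superposition:
  point load 23 at a = 3.6: Pa²(3L − a)/(6EI) = 715.4/EI
Flexibility coefficient — unit upward force at B: δ_{BB} = L³/(3EI) = 72/EI.
With EI = 13000 kN·m²: δ_0 = 0.05503 m and δ_{BB} = 0.005538 m/kN.
Compatibility — the beam at B must follow the support down by 0.004 m: δ_0 − R_B·δ_{BB} = 0.004, so R_B = (0.05503 − 0.004)/0.005538 = 9.214 kN.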